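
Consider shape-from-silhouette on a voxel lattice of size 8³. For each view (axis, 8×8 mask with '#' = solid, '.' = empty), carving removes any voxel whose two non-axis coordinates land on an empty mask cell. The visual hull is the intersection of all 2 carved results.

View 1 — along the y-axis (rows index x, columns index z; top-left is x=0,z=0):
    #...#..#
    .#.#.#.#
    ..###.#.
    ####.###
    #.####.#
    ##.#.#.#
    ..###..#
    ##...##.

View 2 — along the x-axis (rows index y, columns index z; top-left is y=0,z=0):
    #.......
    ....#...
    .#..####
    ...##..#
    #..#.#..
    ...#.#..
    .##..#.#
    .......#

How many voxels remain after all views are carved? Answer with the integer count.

remaining voxels: 99

start: 8×8×8 = 512 voxels
V1 y: intersect with XZ mask (37 set) -- 296 left
V2 x: intersect with YZ mask (20 set) -- 99 left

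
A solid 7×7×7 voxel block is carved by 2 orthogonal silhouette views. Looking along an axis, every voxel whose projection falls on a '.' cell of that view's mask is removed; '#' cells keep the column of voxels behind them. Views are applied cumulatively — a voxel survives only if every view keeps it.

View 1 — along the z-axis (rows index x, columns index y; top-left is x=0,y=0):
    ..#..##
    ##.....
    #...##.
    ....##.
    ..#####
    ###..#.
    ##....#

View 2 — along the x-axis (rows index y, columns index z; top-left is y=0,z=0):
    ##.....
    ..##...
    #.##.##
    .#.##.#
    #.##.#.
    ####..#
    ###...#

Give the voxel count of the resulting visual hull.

full grid |V| = 343
after view 1 [z-axis, 22 of 49 cells solid] → remaining = 154
after view 2 [x-axis, 26 of 49 cells solid] → remaining = 82

remaining voxels: 82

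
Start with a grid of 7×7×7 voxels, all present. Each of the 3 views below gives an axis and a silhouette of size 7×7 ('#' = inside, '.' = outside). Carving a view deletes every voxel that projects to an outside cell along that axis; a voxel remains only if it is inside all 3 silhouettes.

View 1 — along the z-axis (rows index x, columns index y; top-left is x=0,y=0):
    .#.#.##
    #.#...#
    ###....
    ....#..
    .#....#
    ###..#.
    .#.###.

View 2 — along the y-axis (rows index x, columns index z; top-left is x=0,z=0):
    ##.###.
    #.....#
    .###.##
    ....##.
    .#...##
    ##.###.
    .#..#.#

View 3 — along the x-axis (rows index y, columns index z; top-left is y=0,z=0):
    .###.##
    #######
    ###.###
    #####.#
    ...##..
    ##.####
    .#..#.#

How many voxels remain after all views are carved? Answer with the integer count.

voxel count = 67

before carving: 343 voxels (7×7×7)
after view 1 [z-axis, 21 of 49 cells solid] → remaining = 147
after view 2 [y-axis, 25 of 49 cells solid] → remaining = 81
after view 3 [x-axis, 35 of 49 cells solid] → remaining = 67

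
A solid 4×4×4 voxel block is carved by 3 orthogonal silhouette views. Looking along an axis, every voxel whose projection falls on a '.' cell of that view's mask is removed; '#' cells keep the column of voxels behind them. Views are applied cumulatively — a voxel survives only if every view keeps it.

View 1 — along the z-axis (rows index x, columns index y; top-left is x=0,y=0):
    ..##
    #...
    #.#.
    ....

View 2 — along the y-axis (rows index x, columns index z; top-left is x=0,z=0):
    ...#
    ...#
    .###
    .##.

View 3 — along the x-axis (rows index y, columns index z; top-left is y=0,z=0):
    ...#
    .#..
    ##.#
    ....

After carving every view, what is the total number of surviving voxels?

voxel count = 5

before carving: 64 voxels (4×4×4)
  1. axis=2 (XY plane), |mask|=5  ⇒  voxels=20
  2. axis=1 (XZ plane), |mask|=7  ⇒  voxels=9
  3. axis=0 (YZ plane), |mask|=5  ⇒  voxels=5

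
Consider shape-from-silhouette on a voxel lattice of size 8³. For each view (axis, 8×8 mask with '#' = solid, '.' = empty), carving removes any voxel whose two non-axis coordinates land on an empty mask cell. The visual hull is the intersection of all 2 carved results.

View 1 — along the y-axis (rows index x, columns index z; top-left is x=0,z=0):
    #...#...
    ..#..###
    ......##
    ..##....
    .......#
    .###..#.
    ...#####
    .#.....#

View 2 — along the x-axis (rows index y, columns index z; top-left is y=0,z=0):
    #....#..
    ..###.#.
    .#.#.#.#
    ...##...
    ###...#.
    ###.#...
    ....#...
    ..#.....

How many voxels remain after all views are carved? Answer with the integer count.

voxel count = 55

start: 8×8×8 = 512 voxels
carve view 1 (along y, XZ-mask fill 22/64): 176 voxels remain
carve view 2 (along x, YZ-mask fill 22/64): 55 voxels remain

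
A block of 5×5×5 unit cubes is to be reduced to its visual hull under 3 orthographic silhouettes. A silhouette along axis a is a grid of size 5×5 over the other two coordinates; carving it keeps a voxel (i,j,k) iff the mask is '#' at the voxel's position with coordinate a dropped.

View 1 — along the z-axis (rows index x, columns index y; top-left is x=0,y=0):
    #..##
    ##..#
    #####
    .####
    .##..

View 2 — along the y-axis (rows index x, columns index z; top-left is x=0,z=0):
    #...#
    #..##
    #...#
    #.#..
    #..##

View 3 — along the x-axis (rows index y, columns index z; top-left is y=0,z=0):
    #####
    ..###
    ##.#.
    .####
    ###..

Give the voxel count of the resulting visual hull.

initial block: 5^3 = 125
[1] z-view keeps 17 columns → grid now 85
[2] y-view keeps 12 columns → grid now 39
[3] x-view keeps 18 columns → grid now 25

remaining voxels: 25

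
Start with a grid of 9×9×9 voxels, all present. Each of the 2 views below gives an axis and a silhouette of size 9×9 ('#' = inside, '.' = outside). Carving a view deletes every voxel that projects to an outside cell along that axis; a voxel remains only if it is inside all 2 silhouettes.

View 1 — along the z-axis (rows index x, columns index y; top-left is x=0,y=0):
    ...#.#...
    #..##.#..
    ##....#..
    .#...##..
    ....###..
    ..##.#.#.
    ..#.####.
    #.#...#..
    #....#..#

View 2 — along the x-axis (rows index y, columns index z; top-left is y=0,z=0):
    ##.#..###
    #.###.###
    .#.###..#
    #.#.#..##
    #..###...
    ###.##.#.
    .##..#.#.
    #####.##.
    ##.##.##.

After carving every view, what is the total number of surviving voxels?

full grid |V| = 729
V1 z: intersect with XY mask (30 set) -- 270 left
V2 x: intersect with YZ mask (50 set) -- 160 left

160 voxels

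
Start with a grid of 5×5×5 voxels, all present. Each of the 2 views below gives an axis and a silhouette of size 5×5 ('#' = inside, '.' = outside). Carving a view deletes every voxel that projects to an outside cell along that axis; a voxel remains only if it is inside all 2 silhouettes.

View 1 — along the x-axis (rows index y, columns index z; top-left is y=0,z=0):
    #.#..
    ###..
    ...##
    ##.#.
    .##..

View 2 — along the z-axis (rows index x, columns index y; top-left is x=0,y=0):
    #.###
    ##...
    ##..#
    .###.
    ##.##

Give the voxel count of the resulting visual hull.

initial block: 5^3 = 125
step 1: project along x, AND mask (12/25) → |grid| = 60
step 2: project along z, AND mask (16/25) → |grid| = 39

remaining voxels: 39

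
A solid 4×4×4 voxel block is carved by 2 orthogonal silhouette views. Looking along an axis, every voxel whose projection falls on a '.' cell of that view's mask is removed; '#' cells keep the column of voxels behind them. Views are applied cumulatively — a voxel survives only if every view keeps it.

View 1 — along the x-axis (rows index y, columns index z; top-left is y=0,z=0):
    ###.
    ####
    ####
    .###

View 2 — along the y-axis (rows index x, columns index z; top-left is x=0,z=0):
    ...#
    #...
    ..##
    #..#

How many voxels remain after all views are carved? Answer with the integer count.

|visual hull| = 19

before carving: 64 voxels (4×4×4)
V1 x: intersect with YZ mask (14 set) -- 56 left
V2 y: intersect with XZ mask (6 set) -- 19 left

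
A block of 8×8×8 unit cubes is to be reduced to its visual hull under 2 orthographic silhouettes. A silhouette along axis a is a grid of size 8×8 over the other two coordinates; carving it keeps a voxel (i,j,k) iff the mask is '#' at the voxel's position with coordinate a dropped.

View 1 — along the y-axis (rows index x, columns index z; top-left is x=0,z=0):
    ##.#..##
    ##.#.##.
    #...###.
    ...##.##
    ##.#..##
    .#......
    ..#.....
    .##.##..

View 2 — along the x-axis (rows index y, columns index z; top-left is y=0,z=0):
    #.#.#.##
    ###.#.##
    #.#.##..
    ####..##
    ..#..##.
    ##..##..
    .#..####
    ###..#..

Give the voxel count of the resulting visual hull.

full grid |V| = 512
  1. axis=1 (XZ plane), |mask|=29  ⇒  voxels=232
  2. axis=0 (YZ plane), |mask|=37  ⇒  voxels=132

voxel count = 132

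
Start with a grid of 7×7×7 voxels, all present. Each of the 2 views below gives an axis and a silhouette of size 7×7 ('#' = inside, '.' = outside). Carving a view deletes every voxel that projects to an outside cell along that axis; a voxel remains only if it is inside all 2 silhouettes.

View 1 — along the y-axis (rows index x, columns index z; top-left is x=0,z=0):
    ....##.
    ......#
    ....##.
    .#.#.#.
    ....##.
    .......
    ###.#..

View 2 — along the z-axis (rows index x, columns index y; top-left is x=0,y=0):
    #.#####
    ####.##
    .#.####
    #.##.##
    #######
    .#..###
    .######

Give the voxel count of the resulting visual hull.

|visual hull| = 81

initial block: 7^3 = 343
[1] y-view keeps 14 columns → grid now 98
[2] z-view keeps 39 columns → grid now 81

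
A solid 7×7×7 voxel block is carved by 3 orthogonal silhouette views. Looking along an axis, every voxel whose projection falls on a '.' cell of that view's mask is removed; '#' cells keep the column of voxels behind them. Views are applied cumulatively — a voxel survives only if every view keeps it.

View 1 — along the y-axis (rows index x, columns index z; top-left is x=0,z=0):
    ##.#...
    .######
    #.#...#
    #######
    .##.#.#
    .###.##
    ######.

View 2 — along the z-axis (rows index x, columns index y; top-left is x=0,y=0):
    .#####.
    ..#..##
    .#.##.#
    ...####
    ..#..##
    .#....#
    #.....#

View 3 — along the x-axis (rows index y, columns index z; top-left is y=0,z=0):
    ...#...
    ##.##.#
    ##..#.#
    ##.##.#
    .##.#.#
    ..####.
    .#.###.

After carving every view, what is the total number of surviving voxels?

start: 7×7×7 = 343 voxels
  1. axis=1 (XZ plane), |mask|=34  ⇒  voxels=238
  2. axis=2 (XY plane), |mask|=23  ⇒  voxels=107
  3. axis=0 (YZ plane), |mask|=27  ⇒  voxels=62

62 voxels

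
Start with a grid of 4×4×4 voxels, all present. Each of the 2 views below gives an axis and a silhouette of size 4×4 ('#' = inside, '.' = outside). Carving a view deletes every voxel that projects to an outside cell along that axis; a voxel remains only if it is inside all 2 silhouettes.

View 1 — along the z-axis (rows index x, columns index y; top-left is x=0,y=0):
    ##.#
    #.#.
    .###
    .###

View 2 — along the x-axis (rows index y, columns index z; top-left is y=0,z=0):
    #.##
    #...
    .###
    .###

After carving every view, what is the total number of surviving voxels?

voxel count = 27

before carving: 64 voxels (4×4×4)
after view 1 [z-axis, 11 of 16 cells solid] → remaining = 44
after view 2 [x-axis, 10 of 16 cells solid] → remaining = 27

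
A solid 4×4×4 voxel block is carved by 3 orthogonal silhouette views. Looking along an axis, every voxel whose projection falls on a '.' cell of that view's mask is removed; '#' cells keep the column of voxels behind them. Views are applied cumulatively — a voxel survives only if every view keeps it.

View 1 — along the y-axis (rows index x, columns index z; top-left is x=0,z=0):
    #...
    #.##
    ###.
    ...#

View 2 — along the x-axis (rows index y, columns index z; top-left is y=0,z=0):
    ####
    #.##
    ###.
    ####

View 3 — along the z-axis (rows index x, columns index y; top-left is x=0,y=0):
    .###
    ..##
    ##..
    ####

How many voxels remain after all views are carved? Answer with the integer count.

remaining voxels: 16

initial block: 4^3 = 64
carve view 1 (along y, XZ-mask fill 8/16): 32 voxels remain
carve view 2 (along x, YZ-mask fill 14/16): 29 voxels remain
carve view 3 (along z, XY-mask fill 11/16): 16 voxels remain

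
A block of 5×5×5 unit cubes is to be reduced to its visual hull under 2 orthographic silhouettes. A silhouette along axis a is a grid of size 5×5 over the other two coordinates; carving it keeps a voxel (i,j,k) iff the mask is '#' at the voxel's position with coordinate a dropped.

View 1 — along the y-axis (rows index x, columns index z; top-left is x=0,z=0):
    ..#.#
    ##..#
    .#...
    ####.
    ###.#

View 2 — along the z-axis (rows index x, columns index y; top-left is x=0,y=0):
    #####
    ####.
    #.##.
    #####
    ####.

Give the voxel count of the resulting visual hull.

before carving: 125 voxels (5×5×5)
[1] y-view keeps 14 columns → grid now 70
[2] z-view keeps 21 columns → grid now 61

61 voxels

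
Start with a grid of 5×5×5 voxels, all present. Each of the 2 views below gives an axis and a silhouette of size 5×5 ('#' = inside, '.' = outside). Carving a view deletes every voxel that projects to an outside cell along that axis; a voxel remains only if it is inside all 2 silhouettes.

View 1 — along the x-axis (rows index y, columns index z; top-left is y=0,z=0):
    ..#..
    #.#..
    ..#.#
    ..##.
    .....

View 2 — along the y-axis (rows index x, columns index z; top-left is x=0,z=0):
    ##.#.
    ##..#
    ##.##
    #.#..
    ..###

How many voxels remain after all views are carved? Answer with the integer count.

remaining voxels: 18

full grid |V| = 125
step 1: project along x, AND mask (7/25) → |grid| = 35
step 2: project along y, AND mask (15/25) → |grid| = 18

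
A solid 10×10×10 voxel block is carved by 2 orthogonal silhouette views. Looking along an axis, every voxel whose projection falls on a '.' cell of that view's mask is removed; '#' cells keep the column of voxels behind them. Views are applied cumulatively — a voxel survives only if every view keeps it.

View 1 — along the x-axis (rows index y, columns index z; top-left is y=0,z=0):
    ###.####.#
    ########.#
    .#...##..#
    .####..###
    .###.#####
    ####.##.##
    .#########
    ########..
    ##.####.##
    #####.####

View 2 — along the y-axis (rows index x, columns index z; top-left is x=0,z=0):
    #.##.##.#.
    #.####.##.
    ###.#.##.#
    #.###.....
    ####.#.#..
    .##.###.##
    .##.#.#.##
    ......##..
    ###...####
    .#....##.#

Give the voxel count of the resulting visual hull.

start: 10×10×10 = 1000 voxels
step 1: project along x, AND mask (78/100) → |grid| = 780
step 2: project along y, AND mask (56/100) → |grid| = 439

439 voxels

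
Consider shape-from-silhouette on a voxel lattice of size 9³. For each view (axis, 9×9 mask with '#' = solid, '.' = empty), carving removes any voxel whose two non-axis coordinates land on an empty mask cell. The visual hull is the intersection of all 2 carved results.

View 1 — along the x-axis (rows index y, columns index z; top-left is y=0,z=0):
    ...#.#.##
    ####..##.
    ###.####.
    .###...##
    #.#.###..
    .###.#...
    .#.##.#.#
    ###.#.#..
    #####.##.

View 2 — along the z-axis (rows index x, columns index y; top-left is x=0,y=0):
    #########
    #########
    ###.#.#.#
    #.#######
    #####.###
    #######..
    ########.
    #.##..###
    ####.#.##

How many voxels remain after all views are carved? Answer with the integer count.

|visual hull| = 364

full grid |V| = 729
V1 x: intersect with YZ mask (48 set) -- 432 left
V2 z: intersect with XY mask (68 set) -- 364 left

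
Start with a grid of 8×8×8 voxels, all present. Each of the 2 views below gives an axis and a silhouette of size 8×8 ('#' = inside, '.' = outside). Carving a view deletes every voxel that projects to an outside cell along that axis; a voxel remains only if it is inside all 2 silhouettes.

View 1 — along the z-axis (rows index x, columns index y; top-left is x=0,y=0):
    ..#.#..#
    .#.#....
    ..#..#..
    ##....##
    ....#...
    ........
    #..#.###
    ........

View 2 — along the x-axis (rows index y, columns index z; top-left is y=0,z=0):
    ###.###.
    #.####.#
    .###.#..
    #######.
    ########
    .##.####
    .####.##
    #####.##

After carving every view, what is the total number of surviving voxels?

voxel count = 107

initial block: 8^3 = 512
V1 z: intersect with XY mask (17 set) -- 136 left
V2 x: intersect with YZ mask (50 set) -- 107 left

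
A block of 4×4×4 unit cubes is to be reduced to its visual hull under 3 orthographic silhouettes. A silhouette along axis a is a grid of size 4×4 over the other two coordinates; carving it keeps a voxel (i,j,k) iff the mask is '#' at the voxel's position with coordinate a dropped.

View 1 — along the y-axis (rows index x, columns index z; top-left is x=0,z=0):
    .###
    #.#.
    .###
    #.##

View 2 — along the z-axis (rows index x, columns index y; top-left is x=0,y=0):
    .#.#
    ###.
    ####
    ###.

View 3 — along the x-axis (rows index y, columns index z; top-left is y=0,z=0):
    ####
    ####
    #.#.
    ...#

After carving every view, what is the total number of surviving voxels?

remaining voxels: 26

full grid |V| = 64
[1] y-view keeps 11 columns → grid now 44
[2] z-view keeps 12 columns → grid now 33
[3] x-view keeps 11 columns → grid now 26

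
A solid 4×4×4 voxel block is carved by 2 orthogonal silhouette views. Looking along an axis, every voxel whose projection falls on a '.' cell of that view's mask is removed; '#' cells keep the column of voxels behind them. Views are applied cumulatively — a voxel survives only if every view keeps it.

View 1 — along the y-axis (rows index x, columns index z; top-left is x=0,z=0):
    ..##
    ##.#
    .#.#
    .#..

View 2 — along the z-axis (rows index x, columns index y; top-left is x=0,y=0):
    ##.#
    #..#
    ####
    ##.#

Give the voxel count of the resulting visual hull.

start: 4×4×4 = 64 voxels
  1. axis=1 (XZ plane), |mask|=8  ⇒  voxels=32
  2. axis=2 (XY plane), |mask|=12  ⇒  voxels=23

voxel count = 23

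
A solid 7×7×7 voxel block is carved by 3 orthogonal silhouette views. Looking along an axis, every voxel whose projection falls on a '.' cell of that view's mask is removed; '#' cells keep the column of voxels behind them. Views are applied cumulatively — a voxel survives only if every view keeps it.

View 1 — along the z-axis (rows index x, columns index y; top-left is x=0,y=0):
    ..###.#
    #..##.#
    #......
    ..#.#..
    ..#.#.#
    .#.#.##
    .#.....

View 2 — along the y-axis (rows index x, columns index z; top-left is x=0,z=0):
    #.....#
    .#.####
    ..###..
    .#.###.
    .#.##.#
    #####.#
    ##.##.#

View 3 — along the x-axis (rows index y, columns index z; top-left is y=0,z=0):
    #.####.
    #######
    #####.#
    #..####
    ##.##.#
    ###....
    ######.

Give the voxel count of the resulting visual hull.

65 voxels

start: 7×7×7 = 343 voxels
step 1: project along z, AND mask (19/49) → |grid| = 133
step 2: project along y, AND mask (29/49) → |grid| = 80
step 3: project along x, AND mask (37/49) → |grid| = 65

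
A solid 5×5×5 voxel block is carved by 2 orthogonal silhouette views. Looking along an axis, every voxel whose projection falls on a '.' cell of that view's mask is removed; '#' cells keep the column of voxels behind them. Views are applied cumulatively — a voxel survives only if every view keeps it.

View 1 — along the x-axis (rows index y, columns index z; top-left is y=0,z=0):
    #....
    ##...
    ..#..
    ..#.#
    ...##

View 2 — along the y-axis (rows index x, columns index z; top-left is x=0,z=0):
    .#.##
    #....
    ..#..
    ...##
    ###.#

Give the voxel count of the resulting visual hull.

initial block: 5^3 = 125
after view 1 [x-axis, 8 of 25 cells solid] → remaining = 40
after view 2 [y-axis, 11 of 25 cells solid] → remaining = 18

|visual hull| = 18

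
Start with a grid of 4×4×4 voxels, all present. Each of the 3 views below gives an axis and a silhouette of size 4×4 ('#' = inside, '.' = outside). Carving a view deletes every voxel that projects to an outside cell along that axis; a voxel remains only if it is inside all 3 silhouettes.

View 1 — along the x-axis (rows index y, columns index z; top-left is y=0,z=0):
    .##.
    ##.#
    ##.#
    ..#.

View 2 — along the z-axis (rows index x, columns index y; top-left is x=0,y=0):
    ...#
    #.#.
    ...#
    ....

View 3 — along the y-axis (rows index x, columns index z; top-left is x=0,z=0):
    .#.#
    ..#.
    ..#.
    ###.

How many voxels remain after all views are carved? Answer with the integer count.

initial block: 4^3 = 64
step 1: project along x, AND mask (9/16) → |grid| = 36
step 2: project along z, AND mask (4/16) → |grid| = 7
step 3: project along y, AND mask (7/16) → |grid| = 2

2 voxels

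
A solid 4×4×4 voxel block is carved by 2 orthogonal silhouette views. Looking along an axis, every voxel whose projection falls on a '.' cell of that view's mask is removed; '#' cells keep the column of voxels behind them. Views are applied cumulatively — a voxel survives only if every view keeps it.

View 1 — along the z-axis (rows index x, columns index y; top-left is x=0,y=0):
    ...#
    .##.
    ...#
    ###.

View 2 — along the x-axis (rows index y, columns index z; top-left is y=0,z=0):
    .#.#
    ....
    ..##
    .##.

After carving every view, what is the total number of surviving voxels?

10 voxels

start: 4×4×4 = 64 voxels
after view 1 [z-axis, 7 of 16 cells solid] → remaining = 28
after view 2 [x-axis, 6 of 16 cells solid] → remaining = 10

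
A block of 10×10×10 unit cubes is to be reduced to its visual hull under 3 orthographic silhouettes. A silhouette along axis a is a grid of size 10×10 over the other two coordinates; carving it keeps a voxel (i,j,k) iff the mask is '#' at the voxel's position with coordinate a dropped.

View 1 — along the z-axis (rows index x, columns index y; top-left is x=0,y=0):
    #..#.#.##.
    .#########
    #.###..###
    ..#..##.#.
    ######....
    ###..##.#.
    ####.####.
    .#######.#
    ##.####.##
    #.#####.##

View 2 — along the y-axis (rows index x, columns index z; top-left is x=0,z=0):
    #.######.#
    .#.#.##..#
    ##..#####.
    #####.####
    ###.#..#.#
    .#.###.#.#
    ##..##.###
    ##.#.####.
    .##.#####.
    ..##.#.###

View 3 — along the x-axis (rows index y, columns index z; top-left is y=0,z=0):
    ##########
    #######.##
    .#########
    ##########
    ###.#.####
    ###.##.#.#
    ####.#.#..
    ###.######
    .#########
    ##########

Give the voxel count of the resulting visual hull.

voxel count = 399

before carving: 1000 voxels (10×10×10)
[1] z-view keeps 69 columns → grid now 690
[2] y-view keeps 68 columns → grid now 458
[3] x-view keeps 87 columns → grid now 399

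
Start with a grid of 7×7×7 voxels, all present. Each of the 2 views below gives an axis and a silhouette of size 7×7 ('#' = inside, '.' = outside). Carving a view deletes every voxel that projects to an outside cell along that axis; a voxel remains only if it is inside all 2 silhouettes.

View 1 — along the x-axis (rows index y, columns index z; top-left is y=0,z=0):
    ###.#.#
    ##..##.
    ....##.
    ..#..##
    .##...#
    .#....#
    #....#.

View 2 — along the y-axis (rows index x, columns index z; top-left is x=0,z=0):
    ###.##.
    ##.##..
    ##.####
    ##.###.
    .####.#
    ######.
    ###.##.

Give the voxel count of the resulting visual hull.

initial block: 7^3 = 343
after view 1 [x-axis, 21 of 49 cells solid] → remaining = 147
after view 2 [y-axis, 36 of 49 cells solid] → remaining = 107

107 voxels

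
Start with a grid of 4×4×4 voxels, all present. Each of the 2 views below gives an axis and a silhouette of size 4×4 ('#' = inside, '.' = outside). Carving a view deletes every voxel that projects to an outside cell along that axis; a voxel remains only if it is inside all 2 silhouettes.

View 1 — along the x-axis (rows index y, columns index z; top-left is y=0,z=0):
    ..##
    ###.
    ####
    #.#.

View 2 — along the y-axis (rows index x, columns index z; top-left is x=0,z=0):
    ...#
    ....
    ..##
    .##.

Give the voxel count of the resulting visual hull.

full grid |V| = 64
step 1: project along x, AND mask (11/16) → |grid| = 44
step 2: project along y, AND mask (5/16) → |grid| = 14

voxel count = 14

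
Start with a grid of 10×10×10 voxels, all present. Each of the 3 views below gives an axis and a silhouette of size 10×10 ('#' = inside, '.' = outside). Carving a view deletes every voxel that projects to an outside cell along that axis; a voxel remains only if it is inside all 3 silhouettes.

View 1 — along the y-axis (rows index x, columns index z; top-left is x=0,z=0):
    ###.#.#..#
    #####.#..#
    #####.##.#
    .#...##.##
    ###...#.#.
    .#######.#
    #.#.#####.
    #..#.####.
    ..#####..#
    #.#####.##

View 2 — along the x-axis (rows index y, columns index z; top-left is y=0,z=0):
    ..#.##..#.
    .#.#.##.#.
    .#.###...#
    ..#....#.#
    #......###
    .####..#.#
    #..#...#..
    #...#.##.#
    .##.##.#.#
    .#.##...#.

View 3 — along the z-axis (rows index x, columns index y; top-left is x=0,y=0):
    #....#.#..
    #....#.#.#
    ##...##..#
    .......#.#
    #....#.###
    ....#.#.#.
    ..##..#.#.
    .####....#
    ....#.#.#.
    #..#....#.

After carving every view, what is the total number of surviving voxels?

before carving: 1000 voxels (10×10×10)
  1. axis=1 (XZ plane), |mask|=66  ⇒  voxels=660
  2. axis=0 (YZ plane), |mask|=45  ⇒  voxels=285
  3. axis=2 (XY plane), |mask|=37  ⇒  voxels=103

voxel count = 103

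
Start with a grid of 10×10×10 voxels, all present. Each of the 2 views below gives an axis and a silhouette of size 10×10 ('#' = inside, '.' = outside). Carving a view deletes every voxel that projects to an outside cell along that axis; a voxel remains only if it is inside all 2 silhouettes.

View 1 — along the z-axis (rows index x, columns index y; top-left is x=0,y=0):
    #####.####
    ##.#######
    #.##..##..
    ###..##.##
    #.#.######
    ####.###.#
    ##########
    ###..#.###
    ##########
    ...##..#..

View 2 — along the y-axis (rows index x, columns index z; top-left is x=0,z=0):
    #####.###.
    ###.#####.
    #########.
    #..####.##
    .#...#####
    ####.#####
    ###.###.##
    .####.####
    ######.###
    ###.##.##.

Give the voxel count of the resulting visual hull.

full grid |V| = 1000
carve view 1 (along z, XY-mask fill 76/100): 760 voxels remain
carve view 2 (along y, XZ-mask fill 79/100): 605 voxels remain

605 voxels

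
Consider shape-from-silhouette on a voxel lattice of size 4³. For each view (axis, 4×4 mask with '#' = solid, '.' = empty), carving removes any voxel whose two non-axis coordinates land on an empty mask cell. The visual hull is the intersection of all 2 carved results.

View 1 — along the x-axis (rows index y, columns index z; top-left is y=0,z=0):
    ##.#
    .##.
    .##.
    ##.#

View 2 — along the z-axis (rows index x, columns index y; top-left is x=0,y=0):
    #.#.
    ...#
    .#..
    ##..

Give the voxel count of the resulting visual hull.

start: 4×4×4 = 64 voxels
step 1: project along x, AND mask (10/16) → |grid| = 40
step 2: project along z, AND mask (6/16) → |grid| = 15

remaining voxels: 15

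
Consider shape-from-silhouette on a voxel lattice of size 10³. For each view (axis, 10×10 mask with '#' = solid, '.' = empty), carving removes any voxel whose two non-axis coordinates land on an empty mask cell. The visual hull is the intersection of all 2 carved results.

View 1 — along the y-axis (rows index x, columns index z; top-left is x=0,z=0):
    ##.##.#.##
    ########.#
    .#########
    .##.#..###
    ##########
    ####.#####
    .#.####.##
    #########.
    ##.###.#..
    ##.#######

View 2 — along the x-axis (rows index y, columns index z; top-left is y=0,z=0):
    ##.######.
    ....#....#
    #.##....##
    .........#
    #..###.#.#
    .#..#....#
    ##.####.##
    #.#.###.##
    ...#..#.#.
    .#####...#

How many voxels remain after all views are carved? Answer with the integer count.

full grid |V| = 1000
[1] y-view keeps 81 columns → grid now 810
[2] x-view keeps 49 columns → grid now 402

remaining voxels: 402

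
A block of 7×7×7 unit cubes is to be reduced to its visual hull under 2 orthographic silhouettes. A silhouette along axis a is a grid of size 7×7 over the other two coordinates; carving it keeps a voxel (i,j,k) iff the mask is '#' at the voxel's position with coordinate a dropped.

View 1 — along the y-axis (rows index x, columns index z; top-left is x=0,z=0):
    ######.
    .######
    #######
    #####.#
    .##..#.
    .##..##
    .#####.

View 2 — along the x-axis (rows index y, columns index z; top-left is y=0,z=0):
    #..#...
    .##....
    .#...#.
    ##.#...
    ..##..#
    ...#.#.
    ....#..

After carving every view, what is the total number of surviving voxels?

start: 7×7×7 = 343 voxels
carve view 1 (along y, XZ-mask fill 37/49): 259 voxels remain
carve view 2 (along x, YZ-mask fill 15/49): 82 voxels remain

voxel count = 82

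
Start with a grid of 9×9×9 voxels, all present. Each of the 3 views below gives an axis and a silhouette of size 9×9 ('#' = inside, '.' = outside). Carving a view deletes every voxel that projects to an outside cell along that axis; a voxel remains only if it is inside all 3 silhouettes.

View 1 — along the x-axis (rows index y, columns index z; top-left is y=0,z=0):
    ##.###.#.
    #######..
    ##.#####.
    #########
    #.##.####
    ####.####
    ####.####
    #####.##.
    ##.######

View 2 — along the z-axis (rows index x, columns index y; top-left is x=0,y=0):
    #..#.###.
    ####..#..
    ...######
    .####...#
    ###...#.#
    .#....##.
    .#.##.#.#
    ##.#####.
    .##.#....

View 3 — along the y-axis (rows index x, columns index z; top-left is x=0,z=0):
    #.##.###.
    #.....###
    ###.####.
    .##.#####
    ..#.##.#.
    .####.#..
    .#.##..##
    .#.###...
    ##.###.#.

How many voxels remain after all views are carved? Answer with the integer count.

|visual hull| = 193

start: 9×9×9 = 729 voxels
carve view 1 (along x, YZ-mask fill 67/81): 603 voxels remain
carve view 2 (along z, XY-mask fill 44/81): 330 voxels remain
carve view 3 (along y, XZ-mask fill 48/81): 193 voxels remain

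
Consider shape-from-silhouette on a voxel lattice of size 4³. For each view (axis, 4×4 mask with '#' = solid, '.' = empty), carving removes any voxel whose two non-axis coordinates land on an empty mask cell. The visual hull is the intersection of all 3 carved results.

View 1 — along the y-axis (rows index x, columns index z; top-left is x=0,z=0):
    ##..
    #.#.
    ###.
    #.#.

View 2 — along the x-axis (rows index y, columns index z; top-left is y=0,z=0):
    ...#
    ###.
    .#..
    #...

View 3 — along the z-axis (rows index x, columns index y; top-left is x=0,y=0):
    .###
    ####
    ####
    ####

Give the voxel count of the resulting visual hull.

|visual hull| = 15

start: 4×4×4 = 64 voxels
step 1: project along y, AND mask (9/16) → |grid| = 36
step 2: project along x, AND mask (6/16) → |grid| = 15
step 3: project along z, AND mask (15/16) → |grid| = 15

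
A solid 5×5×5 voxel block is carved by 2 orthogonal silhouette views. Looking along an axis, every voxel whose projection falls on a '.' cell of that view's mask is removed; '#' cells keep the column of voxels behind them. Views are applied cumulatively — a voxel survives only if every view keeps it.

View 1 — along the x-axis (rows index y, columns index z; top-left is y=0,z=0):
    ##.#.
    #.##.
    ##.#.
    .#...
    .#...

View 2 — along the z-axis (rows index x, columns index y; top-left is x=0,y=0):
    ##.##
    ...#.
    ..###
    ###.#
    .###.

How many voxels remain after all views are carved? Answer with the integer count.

full grid |V| = 125
after view 1 [x-axis, 11 of 25 cells solid] → remaining = 55
after view 2 [z-axis, 15 of 25 cells solid] → remaining = 31

|visual hull| = 31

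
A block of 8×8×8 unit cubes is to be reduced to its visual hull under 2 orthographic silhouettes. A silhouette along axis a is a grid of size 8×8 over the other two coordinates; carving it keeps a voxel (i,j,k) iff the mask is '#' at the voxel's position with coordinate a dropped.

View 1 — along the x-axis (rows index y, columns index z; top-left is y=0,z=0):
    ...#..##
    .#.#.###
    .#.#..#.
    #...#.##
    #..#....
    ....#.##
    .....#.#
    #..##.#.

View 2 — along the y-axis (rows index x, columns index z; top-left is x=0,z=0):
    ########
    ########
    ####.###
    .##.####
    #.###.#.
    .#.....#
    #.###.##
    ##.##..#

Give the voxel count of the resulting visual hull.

|visual hull| = 157

initial block: 8^3 = 512
after view 1 [x-axis, 26 of 64 cells solid] → remaining = 208
after view 2 [y-axis, 47 of 64 cells solid] → remaining = 157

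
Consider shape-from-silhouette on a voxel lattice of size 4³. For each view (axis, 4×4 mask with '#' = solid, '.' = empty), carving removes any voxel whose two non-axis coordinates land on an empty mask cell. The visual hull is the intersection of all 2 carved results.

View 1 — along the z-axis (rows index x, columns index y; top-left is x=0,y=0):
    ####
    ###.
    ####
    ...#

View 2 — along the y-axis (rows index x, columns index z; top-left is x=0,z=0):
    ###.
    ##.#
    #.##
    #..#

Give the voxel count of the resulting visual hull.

voxel count = 35

before carving: 64 voxels (4×4×4)
step 1: project along z, AND mask (12/16) → |grid| = 48
step 2: project along y, AND mask (11/16) → |grid| = 35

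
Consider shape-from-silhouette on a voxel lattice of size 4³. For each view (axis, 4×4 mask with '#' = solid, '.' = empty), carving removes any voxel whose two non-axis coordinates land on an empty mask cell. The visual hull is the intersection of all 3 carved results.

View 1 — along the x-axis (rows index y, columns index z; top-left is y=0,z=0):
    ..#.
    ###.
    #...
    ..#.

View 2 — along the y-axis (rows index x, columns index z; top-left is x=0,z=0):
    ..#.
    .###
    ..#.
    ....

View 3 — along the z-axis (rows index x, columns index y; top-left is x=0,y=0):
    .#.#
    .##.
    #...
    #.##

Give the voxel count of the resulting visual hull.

initial block: 4^3 = 64
  1. axis=0 (YZ plane), |mask|=6  ⇒  voxels=24
  2. axis=1 (XZ plane), |mask|=5  ⇒  voxels=10
  3. axis=2 (XY plane), |mask|=8  ⇒  voxels=5

5 voxels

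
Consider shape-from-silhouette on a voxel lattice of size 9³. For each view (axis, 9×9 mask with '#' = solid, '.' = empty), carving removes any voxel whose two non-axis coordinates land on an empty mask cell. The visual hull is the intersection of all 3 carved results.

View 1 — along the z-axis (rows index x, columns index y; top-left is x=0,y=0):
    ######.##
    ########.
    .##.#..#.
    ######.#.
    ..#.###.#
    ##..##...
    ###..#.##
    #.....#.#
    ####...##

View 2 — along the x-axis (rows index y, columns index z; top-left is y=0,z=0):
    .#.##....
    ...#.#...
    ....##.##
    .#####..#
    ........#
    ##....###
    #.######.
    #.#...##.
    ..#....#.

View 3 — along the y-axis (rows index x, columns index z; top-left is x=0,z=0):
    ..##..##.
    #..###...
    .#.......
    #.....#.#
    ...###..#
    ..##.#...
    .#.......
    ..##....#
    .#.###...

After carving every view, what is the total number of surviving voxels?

|visual hull| = 63

start: 9×9×9 = 729 voxels
step 1: project along z, AND mask (51/81) → |grid| = 459
step 2: project along x, AND mask (34/81) → |grid| = 178
step 3: project along y, AND mask (27/81) → |grid| = 63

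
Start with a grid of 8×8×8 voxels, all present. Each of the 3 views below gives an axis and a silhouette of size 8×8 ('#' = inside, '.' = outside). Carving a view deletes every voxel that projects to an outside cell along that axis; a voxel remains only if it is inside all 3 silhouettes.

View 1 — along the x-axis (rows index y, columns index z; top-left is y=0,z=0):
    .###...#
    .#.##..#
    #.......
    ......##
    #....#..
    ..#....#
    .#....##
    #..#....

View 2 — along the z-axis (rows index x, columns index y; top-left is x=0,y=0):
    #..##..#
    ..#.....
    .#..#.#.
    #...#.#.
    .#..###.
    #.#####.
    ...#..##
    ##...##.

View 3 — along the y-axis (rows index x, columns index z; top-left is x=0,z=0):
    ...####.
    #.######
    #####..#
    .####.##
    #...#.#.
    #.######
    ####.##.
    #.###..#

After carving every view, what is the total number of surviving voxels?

start: 8×8×8 = 512 voxels
step 1: project along x, AND mask (20/64) → |grid| = 160
step 2: project along z, AND mask (28/64) → |grid| = 74
step 3: project along y, AND mask (44/64) → |grid| = 48

48 voxels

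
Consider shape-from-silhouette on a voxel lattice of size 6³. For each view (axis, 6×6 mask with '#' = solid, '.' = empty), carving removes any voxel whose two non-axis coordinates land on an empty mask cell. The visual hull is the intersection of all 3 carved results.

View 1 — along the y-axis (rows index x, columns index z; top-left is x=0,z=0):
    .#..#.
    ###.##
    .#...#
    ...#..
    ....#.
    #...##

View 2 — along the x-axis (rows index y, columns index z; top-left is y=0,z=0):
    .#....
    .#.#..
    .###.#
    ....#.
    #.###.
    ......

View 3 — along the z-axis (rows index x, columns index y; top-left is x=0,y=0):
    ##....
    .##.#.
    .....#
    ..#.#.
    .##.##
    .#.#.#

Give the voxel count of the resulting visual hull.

13 voxels

start: 6×6×6 = 216 voxels
V1 y: intersect with XZ mask (14 set) -- 84 left
V2 x: intersect with YZ mask (12 set) -- 27 left
V3 z: intersect with XY mask (15 set) -- 13 left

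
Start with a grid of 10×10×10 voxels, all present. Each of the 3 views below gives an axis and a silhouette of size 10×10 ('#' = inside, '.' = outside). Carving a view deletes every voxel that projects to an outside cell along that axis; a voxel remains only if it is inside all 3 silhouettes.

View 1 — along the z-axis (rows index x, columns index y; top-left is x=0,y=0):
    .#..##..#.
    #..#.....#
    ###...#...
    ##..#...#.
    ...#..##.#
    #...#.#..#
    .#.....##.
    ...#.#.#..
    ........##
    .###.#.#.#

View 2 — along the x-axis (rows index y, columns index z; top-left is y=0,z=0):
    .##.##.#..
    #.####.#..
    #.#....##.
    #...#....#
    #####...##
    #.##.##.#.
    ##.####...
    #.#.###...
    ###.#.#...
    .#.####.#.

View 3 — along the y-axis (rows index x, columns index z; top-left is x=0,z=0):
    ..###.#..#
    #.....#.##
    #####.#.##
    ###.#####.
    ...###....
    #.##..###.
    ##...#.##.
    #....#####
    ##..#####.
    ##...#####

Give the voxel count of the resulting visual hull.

initial block: 10^3 = 1000
[1] z-view keeps 37 columns → grid now 370
[2] x-view keeps 53 columns → grid now 197
[3] y-view keeps 59 columns → grid now 117

voxel count = 117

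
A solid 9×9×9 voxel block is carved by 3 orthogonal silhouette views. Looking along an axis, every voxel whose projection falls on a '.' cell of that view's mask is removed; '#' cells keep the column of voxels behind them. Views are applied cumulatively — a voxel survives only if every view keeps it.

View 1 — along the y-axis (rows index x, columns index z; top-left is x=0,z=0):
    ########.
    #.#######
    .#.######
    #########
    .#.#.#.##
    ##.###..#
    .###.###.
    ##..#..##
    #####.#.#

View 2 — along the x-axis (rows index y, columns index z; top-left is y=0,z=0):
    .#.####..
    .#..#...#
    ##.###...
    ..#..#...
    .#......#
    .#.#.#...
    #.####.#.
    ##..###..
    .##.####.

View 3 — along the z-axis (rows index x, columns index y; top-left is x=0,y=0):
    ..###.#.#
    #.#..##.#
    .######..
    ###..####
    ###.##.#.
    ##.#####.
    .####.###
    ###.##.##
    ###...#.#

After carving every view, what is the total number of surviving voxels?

before carving: 729 voxels (9×9×9)
after view 1 [y-axis, 61 of 81 cells solid] → remaining = 549
after view 2 [x-axis, 37 of 81 cells solid] → remaining = 258
after view 3 [z-axis, 55 of 81 cells solid] → remaining = 182

voxel count = 182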